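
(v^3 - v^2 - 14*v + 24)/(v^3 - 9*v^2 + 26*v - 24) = (v + 4)/(v - 4)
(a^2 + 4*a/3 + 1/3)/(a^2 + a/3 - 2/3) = (3*a + 1)/(3*a - 2)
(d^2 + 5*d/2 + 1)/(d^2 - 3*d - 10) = (d + 1/2)/(d - 5)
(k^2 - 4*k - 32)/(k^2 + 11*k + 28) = (k - 8)/(k + 7)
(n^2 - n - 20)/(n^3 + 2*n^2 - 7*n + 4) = (n - 5)/(n^2 - 2*n + 1)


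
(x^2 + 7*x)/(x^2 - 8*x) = (x + 7)/(x - 8)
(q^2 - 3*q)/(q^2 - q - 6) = q/(q + 2)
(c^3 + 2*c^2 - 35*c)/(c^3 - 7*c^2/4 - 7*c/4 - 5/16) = 16*c*(-c^2 - 2*c + 35)/(-16*c^3 + 28*c^2 + 28*c + 5)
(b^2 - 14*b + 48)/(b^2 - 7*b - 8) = (b - 6)/(b + 1)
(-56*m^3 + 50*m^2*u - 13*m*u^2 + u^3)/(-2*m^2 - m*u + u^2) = (28*m^2 - 11*m*u + u^2)/(m + u)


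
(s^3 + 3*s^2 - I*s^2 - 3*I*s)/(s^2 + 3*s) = s - I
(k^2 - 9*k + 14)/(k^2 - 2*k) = (k - 7)/k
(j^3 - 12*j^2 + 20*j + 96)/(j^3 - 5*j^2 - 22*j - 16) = (j - 6)/(j + 1)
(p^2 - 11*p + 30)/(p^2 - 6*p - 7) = (-p^2 + 11*p - 30)/(-p^2 + 6*p + 7)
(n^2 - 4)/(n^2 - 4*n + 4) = (n + 2)/(n - 2)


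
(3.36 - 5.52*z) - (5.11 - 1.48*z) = -4.04*z - 1.75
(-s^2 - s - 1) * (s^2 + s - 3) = -s^4 - 2*s^3 + s^2 + 2*s + 3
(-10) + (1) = -9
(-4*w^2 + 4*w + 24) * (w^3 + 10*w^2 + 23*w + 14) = -4*w^5 - 36*w^4 - 28*w^3 + 276*w^2 + 608*w + 336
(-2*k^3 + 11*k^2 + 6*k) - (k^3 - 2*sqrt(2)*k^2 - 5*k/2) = -3*k^3 + 2*sqrt(2)*k^2 + 11*k^2 + 17*k/2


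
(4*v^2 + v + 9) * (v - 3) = 4*v^3 - 11*v^2 + 6*v - 27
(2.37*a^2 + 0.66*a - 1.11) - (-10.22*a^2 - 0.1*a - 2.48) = 12.59*a^2 + 0.76*a + 1.37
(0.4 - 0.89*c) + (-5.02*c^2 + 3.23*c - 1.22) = -5.02*c^2 + 2.34*c - 0.82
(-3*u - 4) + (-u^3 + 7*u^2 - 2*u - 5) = -u^3 + 7*u^2 - 5*u - 9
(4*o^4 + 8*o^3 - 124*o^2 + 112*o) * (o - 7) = 4*o^5 - 20*o^4 - 180*o^3 + 980*o^2 - 784*o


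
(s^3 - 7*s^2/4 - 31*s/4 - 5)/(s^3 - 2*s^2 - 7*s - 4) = (s + 5/4)/(s + 1)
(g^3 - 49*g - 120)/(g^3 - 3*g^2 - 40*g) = (g + 3)/g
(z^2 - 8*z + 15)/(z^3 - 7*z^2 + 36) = (z - 5)/(z^2 - 4*z - 12)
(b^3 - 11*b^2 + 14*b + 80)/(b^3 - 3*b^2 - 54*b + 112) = (b^2 - 3*b - 10)/(b^2 + 5*b - 14)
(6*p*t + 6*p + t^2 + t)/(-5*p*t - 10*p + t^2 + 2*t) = (-6*p*t - 6*p - t^2 - t)/(5*p*t + 10*p - t^2 - 2*t)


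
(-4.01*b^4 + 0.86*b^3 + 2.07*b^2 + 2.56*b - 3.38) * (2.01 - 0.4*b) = 1.604*b^5 - 8.4041*b^4 + 0.9006*b^3 + 3.1367*b^2 + 6.4976*b - 6.7938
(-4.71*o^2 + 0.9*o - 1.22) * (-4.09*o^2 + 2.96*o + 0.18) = 19.2639*o^4 - 17.6226*o^3 + 6.806*o^2 - 3.4492*o - 0.2196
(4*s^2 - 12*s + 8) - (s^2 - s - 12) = 3*s^2 - 11*s + 20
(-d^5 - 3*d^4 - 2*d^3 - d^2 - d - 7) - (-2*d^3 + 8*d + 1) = -d^5 - 3*d^4 - d^2 - 9*d - 8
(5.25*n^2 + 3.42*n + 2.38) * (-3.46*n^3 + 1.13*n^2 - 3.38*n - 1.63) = -18.165*n^5 - 5.9007*n^4 - 22.1152*n^3 - 17.4277*n^2 - 13.619*n - 3.8794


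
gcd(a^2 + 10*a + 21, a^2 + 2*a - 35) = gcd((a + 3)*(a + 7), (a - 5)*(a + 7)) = a + 7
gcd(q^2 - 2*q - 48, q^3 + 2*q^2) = 1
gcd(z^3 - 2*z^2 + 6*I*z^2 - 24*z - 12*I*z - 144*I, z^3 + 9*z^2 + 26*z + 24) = z + 4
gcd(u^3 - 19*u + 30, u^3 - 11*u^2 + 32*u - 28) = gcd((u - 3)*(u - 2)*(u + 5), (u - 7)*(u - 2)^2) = u - 2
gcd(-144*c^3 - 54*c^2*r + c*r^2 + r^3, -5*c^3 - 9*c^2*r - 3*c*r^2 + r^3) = 1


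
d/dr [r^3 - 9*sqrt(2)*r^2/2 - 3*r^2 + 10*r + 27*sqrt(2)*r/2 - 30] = 3*r^2 - 9*sqrt(2)*r - 6*r + 10 + 27*sqrt(2)/2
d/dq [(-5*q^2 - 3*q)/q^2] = 3/q^2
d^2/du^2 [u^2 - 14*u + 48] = 2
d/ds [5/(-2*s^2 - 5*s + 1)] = 5*(4*s + 5)/(2*s^2 + 5*s - 1)^2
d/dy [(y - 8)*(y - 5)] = 2*y - 13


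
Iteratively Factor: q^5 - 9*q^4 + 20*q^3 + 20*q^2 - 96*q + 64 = (q - 1)*(q^4 - 8*q^3 + 12*q^2 + 32*q - 64) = (q - 1)*(q + 2)*(q^3 - 10*q^2 + 32*q - 32) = (q - 4)*(q - 1)*(q + 2)*(q^2 - 6*q + 8) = (q - 4)*(q - 2)*(q - 1)*(q + 2)*(q - 4)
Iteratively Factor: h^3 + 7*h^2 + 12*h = (h + 3)*(h^2 + 4*h) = (h + 3)*(h + 4)*(h)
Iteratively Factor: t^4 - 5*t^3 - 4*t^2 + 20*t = (t - 5)*(t^3 - 4*t) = t*(t - 5)*(t^2 - 4) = t*(t - 5)*(t + 2)*(t - 2)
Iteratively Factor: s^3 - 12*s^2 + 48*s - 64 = (s - 4)*(s^2 - 8*s + 16) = (s - 4)^2*(s - 4)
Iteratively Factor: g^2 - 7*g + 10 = (g - 5)*(g - 2)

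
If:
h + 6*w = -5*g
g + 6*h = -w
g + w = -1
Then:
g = -35/6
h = 1/6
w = 29/6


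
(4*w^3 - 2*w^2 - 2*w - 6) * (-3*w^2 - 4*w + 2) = -12*w^5 - 10*w^4 + 22*w^3 + 22*w^2 + 20*w - 12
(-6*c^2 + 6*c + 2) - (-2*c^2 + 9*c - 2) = -4*c^2 - 3*c + 4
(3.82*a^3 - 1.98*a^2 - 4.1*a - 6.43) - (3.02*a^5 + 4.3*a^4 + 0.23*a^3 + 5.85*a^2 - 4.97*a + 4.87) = -3.02*a^5 - 4.3*a^4 + 3.59*a^3 - 7.83*a^2 + 0.87*a - 11.3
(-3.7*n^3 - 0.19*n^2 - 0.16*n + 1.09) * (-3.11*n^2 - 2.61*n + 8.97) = 11.507*n^5 + 10.2479*n^4 - 32.1955*n^3 - 4.6766*n^2 - 4.2801*n + 9.7773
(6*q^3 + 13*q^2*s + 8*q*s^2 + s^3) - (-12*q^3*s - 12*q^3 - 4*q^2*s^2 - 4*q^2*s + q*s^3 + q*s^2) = 12*q^3*s + 18*q^3 + 4*q^2*s^2 + 17*q^2*s - q*s^3 + 7*q*s^2 + s^3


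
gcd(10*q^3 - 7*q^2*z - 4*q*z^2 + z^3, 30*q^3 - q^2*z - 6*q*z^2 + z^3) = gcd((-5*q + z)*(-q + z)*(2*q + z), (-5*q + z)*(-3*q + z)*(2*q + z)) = -10*q^2 - 3*q*z + z^2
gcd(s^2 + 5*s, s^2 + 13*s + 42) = 1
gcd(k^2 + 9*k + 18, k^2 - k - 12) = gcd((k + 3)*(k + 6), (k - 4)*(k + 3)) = k + 3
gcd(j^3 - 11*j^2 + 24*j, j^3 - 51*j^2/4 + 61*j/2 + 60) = j - 8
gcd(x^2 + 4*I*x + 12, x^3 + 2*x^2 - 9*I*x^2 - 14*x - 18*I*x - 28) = x - 2*I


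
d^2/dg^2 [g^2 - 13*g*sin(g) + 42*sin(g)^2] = 13*g*sin(g) - 168*sin(g)^2 - 26*cos(g) + 86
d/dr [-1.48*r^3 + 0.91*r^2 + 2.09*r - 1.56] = -4.44*r^2 + 1.82*r + 2.09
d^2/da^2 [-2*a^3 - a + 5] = -12*a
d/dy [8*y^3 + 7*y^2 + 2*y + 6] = 24*y^2 + 14*y + 2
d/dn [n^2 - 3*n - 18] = 2*n - 3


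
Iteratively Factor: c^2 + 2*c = (c + 2)*(c)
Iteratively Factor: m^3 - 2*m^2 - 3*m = (m)*(m^2 - 2*m - 3) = m*(m - 3)*(m + 1)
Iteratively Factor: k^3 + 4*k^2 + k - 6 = (k + 2)*(k^2 + 2*k - 3) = (k + 2)*(k + 3)*(k - 1)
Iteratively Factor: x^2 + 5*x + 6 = (x + 2)*(x + 3)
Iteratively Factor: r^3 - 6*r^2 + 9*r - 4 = (r - 1)*(r^2 - 5*r + 4) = (r - 4)*(r - 1)*(r - 1)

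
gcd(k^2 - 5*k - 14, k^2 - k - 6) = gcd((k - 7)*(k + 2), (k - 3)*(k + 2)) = k + 2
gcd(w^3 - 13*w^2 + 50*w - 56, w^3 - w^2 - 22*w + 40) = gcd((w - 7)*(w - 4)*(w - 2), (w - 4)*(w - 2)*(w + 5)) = w^2 - 6*w + 8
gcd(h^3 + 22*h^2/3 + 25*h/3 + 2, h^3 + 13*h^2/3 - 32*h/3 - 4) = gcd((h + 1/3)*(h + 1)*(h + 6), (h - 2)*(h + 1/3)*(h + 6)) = h^2 + 19*h/3 + 2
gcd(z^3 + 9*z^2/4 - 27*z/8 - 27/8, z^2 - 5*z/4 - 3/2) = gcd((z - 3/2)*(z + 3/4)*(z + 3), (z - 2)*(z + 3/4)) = z + 3/4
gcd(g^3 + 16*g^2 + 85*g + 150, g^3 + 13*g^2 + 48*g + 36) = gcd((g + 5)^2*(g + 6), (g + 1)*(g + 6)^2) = g + 6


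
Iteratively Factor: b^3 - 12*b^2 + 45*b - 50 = (b - 2)*(b^2 - 10*b + 25) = (b - 5)*(b - 2)*(b - 5)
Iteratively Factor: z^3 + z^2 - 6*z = (z - 2)*(z^2 + 3*z) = z*(z - 2)*(z + 3)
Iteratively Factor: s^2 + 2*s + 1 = (s + 1)*(s + 1)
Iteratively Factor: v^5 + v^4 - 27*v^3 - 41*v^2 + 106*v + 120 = (v + 4)*(v^4 - 3*v^3 - 15*v^2 + 19*v + 30) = (v - 5)*(v + 4)*(v^3 + 2*v^2 - 5*v - 6) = (v - 5)*(v + 3)*(v + 4)*(v^2 - v - 2) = (v - 5)*(v - 2)*(v + 3)*(v + 4)*(v + 1)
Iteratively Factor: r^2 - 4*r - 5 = (r - 5)*(r + 1)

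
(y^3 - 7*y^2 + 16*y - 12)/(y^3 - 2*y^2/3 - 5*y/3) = 3*(-y^3 + 7*y^2 - 16*y + 12)/(y*(-3*y^2 + 2*y + 5))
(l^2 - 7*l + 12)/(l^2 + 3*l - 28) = (l - 3)/(l + 7)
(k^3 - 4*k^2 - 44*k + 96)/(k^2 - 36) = (k^2 - 10*k + 16)/(k - 6)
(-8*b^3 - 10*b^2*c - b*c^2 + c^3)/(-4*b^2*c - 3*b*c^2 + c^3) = (2*b + c)/c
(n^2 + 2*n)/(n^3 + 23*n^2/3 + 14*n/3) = 3*(n + 2)/(3*n^2 + 23*n + 14)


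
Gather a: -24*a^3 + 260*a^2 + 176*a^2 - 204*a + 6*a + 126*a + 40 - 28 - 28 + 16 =-24*a^3 + 436*a^2 - 72*a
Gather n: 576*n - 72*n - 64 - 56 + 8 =504*n - 112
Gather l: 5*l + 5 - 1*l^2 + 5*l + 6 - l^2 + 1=-2*l^2 + 10*l + 12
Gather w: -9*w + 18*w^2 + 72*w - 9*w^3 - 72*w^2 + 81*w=-9*w^3 - 54*w^2 + 144*w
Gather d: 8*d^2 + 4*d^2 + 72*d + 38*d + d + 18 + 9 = 12*d^2 + 111*d + 27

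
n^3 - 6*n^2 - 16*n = n*(n - 8)*(n + 2)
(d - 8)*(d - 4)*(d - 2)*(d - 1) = d^4 - 15*d^3 + 70*d^2 - 120*d + 64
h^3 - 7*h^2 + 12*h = h*(h - 4)*(h - 3)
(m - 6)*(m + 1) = m^2 - 5*m - 6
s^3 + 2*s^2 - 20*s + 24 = (s - 2)^2*(s + 6)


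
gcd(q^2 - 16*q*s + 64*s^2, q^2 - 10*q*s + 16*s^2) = q - 8*s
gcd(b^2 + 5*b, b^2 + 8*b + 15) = b + 5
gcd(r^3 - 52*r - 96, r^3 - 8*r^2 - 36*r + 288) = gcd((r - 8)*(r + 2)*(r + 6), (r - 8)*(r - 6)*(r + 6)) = r^2 - 2*r - 48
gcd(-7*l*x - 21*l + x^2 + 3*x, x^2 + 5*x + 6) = x + 3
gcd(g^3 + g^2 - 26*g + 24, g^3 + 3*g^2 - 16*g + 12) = g^2 + 5*g - 6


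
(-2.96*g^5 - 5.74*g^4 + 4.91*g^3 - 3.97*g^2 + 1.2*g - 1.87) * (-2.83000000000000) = 8.3768*g^5 + 16.2442*g^4 - 13.8953*g^3 + 11.2351*g^2 - 3.396*g + 5.2921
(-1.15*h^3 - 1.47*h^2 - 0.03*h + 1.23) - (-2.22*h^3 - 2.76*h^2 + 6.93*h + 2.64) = 1.07*h^3 + 1.29*h^2 - 6.96*h - 1.41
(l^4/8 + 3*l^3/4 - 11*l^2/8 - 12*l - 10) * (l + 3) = l^5/8 + 9*l^4/8 + 7*l^3/8 - 129*l^2/8 - 46*l - 30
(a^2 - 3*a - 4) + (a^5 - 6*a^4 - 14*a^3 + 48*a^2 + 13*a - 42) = a^5 - 6*a^4 - 14*a^3 + 49*a^2 + 10*a - 46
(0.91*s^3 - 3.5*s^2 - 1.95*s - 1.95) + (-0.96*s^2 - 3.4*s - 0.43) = 0.91*s^3 - 4.46*s^2 - 5.35*s - 2.38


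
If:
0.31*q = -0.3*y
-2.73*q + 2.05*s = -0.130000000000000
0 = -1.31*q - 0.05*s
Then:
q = 0.00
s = -0.06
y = -0.00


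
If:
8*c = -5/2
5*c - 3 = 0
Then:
No Solution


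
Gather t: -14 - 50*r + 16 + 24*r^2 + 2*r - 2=24*r^2 - 48*r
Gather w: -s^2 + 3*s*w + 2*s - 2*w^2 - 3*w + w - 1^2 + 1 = -s^2 + 2*s - 2*w^2 + w*(3*s - 2)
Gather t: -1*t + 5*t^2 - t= 5*t^2 - 2*t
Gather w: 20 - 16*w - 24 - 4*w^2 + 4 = -4*w^2 - 16*w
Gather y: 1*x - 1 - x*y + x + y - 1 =2*x + y*(1 - x) - 2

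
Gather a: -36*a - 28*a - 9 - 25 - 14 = -64*a - 48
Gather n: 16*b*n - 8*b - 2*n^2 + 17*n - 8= -8*b - 2*n^2 + n*(16*b + 17) - 8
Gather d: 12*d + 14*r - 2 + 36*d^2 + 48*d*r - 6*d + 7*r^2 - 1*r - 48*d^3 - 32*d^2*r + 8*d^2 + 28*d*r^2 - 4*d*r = -48*d^3 + d^2*(44 - 32*r) + d*(28*r^2 + 44*r + 6) + 7*r^2 + 13*r - 2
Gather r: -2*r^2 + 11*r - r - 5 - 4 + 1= -2*r^2 + 10*r - 8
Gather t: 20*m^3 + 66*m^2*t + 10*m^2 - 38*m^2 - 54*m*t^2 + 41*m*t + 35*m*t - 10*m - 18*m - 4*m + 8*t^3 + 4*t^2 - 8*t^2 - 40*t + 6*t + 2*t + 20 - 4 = 20*m^3 - 28*m^2 - 32*m + 8*t^3 + t^2*(-54*m - 4) + t*(66*m^2 + 76*m - 32) + 16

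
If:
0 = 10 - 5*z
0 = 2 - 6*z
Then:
No Solution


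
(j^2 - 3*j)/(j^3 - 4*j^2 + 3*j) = 1/(j - 1)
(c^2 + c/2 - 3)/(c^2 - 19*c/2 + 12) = (c + 2)/(c - 8)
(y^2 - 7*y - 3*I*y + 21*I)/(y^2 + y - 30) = (y^2 - 7*y - 3*I*y + 21*I)/(y^2 + y - 30)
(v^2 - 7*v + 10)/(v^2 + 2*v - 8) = (v - 5)/(v + 4)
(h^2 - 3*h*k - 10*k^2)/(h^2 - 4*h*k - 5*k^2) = (h + 2*k)/(h + k)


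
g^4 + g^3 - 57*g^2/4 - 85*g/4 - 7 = (g - 4)*(g + 1/2)*(g + 1)*(g + 7/2)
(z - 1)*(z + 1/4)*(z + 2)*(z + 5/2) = z^4 + 15*z^3/4 + 11*z^2/8 - 39*z/8 - 5/4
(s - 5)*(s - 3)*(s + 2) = s^3 - 6*s^2 - s + 30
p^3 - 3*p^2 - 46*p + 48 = (p - 8)*(p - 1)*(p + 6)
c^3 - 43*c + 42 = (c - 6)*(c - 1)*(c + 7)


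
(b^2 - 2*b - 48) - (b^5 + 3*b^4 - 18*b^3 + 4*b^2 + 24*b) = -b^5 - 3*b^4 + 18*b^3 - 3*b^2 - 26*b - 48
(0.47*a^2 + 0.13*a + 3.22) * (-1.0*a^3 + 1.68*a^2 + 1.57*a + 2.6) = -0.47*a^5 + 0.6596*a^4 - 2.2637*a^3 + 6.8357*a^2 + 5.3934*a + 8.372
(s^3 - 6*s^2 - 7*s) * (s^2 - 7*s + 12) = s^5 - 13*s^4 + 47*s^3 - 23*s^2 - 84*s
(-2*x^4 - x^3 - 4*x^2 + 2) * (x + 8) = -2*x^5 - 17*x^4 - 12*x^3 - 32*x^2 + 2*x + 16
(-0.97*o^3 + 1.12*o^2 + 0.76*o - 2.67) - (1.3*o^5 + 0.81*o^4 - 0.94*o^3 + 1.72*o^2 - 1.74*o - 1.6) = -1.3*o^5 - 0.81*o^4 - 0.03*o^3 - 0.6*o^2 + 2.5*o - 1.07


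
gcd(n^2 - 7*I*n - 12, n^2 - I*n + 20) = 1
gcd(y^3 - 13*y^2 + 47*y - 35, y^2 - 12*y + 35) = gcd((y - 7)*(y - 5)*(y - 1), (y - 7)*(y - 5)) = y^2 - 12*y + 35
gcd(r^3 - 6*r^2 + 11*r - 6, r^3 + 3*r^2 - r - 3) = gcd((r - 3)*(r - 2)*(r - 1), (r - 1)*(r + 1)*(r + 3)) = r - 1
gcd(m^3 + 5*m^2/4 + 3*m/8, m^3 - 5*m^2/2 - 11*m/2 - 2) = m + 1/2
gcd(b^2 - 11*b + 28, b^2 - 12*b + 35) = b - 7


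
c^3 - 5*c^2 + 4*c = c*(c - 4)*(c - 1)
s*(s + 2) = s^2 + 2*s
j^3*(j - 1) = j^4 - j^3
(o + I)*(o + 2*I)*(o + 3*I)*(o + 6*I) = o^4 + 12*I*o^3 - 47*o^2 - 72*I*o + 36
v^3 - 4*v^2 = v^2*(v - 4)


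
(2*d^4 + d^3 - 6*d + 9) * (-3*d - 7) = -6*d^5 - 17*d^4 - 7*d^3 + 18*d^2 + 15*d - 63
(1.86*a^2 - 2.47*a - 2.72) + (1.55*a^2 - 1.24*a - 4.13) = 3.41*a^2 - 3.71*a - 6.85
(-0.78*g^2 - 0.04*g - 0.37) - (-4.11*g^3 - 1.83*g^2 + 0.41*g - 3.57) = 4.11*g^3 + 1.05*g^2 - 0.45*g + 3.2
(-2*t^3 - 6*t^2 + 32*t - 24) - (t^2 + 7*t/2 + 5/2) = -2*t^3 - 7*t^2 + 57*t/2 - 53/2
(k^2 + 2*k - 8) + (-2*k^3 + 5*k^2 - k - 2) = -2*k^3 + 6*k^2 + k - 10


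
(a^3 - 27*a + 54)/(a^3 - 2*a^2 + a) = (a^3 - 27*a + 54)/(a*(a^2 - 2*a + 1))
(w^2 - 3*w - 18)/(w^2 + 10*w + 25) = (w^2 - 3*w - 18)/(w^2 + 10*w + 25)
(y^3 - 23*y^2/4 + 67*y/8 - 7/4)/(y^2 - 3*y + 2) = (8*y^2 - 30*y + 7)/(8*(y - 1))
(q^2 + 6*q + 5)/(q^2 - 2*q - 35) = (q + 1)/(q - 7)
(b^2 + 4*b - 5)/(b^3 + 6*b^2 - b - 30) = (b - 1)/(b^2 + b - 6)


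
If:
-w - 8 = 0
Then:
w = -8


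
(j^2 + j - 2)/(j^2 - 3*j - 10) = (j - 1)/(j - 5)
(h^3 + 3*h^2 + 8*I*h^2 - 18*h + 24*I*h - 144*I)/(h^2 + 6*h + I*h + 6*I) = (h^2 + h*(-3 + 8*I) - 24*I)/(h + I)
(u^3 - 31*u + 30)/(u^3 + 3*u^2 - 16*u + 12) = (u - 5)/(u - 2)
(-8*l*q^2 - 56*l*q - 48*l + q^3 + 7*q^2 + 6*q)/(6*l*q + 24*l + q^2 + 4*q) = (-8*l*q^2 - 56*l*q - 48*l + q^3 + 7*q^2 + 6*q)/(6*l*q + 24*l + q^2 + 4*q)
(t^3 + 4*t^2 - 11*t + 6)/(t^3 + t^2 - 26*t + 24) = (t - 1)/(t - 4)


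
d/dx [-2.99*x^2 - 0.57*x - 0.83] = -5.98*x - 0.57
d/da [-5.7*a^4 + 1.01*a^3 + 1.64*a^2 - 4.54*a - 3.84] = -22.8*a^3 + 3.03*a^2 + 3.28*a - 4.54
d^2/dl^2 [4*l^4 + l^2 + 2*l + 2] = 48*l^2 + 2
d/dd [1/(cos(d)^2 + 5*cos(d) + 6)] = (2*cos(d) + 5)*sin(d)/(cos(d)^2 + 5*cos(d) + 6)^2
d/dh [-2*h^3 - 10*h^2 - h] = -6*h^2 - 20*h - 1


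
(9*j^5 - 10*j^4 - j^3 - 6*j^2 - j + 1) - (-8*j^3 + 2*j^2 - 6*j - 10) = 9*j^5 - 10*j^4 + 7*j^3 - 8*j^2 + 5*j + 11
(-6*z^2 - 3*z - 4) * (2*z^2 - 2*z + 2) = -12*z^4 + 6*z^3 - 14*z^2 + 2*z - 8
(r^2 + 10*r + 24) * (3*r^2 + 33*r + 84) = 3*r^4 + 63*r^3 + 486*r^2 + 1632*r + 2016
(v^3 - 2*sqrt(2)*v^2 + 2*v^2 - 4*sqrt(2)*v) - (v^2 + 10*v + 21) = v^3 - 2*sqrt(2)*v^2 + v^2 - 10*v - 4*sqrt(2)*v - 21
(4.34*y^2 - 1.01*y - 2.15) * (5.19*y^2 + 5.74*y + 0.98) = 22.5246*y^4 + 19.6697*y^3 - 12.7027*y^2 - 13.3308*y - 2.107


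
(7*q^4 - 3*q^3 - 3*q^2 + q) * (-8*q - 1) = -56*q^5 + 17*q^4 + 27*q^3 - 5*q^2 - q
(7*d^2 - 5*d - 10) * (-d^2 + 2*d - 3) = -7*d^4 + 19*d^3 - 21*d^2 - 5*d + 30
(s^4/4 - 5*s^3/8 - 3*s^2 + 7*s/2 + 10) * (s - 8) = s^5/4 - 21*s^4/8 + 2*s^3 + 55*s^2/2 - 18*s - 80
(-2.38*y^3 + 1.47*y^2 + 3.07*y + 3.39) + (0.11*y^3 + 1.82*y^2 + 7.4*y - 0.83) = -2.27*y^3 + 3.29*y^2 + 10.47*y + 2.56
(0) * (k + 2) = 0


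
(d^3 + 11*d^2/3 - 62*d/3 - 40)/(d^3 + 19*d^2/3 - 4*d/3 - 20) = (3*d^2 - 7*d - 20)/(3*d^2 + d - 10)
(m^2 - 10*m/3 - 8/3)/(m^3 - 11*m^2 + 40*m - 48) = (m + 2/3)/(m^2 - 7*m + 12)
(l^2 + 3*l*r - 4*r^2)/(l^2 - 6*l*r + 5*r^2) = (-l - 4*r)/(-l + 5*r)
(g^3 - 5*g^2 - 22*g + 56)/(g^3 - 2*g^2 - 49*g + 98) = (g + 4)/(g + 7)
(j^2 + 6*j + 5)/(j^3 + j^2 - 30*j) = (j^2 + 6*j + 5)/(j*(j^2 + j - 30))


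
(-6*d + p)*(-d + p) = 6*d^2 - 7*d*p + p^2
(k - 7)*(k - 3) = k^2 - 10*k + 21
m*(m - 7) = m^2 - 7*m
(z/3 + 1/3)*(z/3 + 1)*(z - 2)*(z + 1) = z^4/9 + z^3/3 - z^2/3 - 11*z/9 - 2/3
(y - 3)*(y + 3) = y^2 - 9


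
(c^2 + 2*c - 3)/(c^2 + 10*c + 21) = (c - 1)/(c + 7)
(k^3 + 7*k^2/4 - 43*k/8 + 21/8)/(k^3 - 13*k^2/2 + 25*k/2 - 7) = (8*k^2 + 22*k - 21)/(4*(2*k^2 - 11*k + 14))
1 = 1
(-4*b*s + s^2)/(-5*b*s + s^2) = (4*b - s)/(5*b - s)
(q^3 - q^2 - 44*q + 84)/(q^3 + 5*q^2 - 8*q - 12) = (q^2 + q - 42)/(q^2 + 7*q + 6)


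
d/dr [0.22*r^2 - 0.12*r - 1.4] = 0.44*r - 0.12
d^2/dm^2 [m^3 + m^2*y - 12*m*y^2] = 6*m + 2*y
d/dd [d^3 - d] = 3*d^2 - 1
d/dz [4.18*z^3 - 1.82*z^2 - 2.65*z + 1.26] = 12.54*z^2 - 3.64*z - 2.65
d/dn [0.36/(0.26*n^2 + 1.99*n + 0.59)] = (-0.1872*n - 0.7164)/(0.26*n^2 + 1.99*n + 0.59)^2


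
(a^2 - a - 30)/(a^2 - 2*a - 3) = (-a^2 + a + 30)/(-a^2 + 2*a + 3)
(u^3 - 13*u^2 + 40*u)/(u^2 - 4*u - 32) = u*(u - 5)/(u + 4)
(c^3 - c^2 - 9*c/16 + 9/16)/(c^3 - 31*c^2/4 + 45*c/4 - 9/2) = (c + 3/4)/(c - 6)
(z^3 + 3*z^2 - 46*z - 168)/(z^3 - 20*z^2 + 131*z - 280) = (z^2 + 10*z + 24)/(z^2 - 13*z + 40)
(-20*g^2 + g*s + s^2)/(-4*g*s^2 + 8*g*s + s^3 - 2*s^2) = (5*g + s)/(s*(s - 2))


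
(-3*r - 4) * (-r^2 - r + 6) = 3*r^3 + 7*r^2 - 14*r - 24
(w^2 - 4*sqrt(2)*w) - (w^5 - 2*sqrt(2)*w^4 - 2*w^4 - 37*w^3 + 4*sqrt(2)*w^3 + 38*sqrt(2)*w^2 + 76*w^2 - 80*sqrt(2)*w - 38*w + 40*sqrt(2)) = -w^5 + 2*w^4 + 2*sqrt(2)*w^4 - 4*sqrt(2)*w^3 + 37*w^3 - 75*w^2 - 38*sqrt(2)*w^2 + 38*w + 76*sqrt(2)*w - 40*sqrt(2)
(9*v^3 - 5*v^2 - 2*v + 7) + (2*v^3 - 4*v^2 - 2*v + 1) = 11*v^3 - 9*v^2 - 4*v + 8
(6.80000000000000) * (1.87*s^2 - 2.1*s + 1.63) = 12.716*s^2 - 14.28*s + 11.084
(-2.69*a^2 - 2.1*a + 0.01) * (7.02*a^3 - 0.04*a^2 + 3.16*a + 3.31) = -18.8838*a^5 - 14.6344*a^4 - 8.3462*a^3 - 15.5403*a^2 - 6.9194*a + 0.0331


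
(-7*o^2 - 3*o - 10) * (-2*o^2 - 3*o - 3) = 14*o^4 + 27*o^3 + 50*o^2 + 39*o + 30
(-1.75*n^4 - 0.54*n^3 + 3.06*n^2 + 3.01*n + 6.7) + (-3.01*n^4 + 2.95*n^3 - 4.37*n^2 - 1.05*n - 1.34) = -4.76*n^4 + 2.41*n^3 - 1.31*n^2 + 1.96*n + 5.36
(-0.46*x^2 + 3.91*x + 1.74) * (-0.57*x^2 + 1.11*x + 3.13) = 0.2622*x^4 - 2.7393*x^3 + 1.9085*x^2 + 14.1697*x + 5.4462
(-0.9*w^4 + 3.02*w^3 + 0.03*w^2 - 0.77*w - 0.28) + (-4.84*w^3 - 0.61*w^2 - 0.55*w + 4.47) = -0.9*w^4 - 1.82*w^3 - 0.58*w^2 - 1.32*w + 4.19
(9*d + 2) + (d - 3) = 10*d - 1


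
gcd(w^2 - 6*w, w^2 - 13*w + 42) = w - 6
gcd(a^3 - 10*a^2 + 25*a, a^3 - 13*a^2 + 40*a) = a^2 - 5*a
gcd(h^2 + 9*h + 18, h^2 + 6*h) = h + 6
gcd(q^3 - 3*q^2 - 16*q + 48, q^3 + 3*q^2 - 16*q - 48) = q^2 - 16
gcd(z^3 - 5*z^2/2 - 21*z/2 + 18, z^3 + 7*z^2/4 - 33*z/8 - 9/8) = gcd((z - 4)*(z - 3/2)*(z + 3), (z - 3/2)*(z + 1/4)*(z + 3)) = z^2 + 3*z/2 - 9/2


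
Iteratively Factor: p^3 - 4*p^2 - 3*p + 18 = (p - 3)*(p^2 - p - 6) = (p - 3)*(p + 2)*(p - 3)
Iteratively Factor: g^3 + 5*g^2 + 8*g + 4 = (g + 2)*(g^2 + 3*g + 2) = (g + 1)*(g + 2)*(g + 2)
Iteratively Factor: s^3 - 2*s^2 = (s)*(s^2 - 2*s) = s*(s - 2)*(s)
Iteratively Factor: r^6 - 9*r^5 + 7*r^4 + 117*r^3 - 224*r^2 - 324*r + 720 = (r + 2)*(r^5 - 11*r^4 + 29*r^3 + 59*r^2 - 342*r + 360) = (r - 5)*(r + 2)*(r^4 - 6*r^3 - r^2 + 54*r - 72) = (r - 5)*(r - 2)*(r + 2)*(r^3 - 4*r^2 - 9*r + 36) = (r - 5)*(r - 3)*(r - 2)*(r + 2)*(r^2 - r - 12) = (r - 5)*(r - 3)*(r - 2)*(r + 2)*(r + 3)*(r - 4)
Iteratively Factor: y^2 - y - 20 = (y + 4)*(y - 5)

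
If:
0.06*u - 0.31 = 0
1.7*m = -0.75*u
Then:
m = -2.28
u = 5.17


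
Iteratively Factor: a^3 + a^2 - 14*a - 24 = (a + 3)*(a^2 - 2*a - 8) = (a + 2)*(a + 3)*(a - 4)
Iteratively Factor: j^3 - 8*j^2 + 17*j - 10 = (j - 5)*(j^2 - 3*j + 2) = (j - 5)*(j - 2)*(j - 1)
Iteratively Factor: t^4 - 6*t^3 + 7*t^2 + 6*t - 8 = (t - 4)*(t^3 - 2*t^2 - t + 2) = (t - 4)*(t + 1)*(t^2 - 3*t + 2) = (t - 4)*(t - 1)*(t + 1)*(t - 2)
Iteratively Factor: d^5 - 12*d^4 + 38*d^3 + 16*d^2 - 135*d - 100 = (d - 5)*(d^4 - 7*d^3 + 3*d^2 + 31*d + 20) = (d - 5)*(d - 4)*(d^3 - 3*d^2 - 9*d - 5) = (d - 5)^2*(d - 4)*(d^2 + 2*d + 1) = (d - 5)^2*(d - 4)*(d + 1)*(d + 1)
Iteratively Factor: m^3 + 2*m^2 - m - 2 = (m + 2)*(m^2 - 1) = (m - 1)*(m + 2)*(m + 1)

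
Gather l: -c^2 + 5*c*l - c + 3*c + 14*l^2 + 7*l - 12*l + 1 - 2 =-c^2 + 2*c + 14*l^2 + l*(5*c - 5) - 1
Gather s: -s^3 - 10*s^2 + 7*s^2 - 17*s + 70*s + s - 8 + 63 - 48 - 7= -s^3 - 3*s^2 + 54*s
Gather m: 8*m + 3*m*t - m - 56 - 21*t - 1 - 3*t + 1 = m*(3*t + 7) - 24*t - 56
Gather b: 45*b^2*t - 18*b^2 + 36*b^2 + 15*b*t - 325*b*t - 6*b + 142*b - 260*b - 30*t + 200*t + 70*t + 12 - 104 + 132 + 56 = b^2*(45*t + 18) + b*(-310*t - 124) + 240*t + 96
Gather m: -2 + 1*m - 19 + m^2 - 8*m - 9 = m^2 - 7*m - 30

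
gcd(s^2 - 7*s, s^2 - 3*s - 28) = s - 7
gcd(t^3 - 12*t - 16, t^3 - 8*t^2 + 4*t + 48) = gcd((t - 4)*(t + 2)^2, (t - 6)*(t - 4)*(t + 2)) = t^2 - 2*t - 8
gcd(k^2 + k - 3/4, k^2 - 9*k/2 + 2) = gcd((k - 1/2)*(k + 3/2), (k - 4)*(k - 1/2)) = k - 1/2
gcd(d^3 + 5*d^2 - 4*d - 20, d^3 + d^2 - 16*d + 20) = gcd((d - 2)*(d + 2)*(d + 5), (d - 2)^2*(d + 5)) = d^2 + 3*d - 10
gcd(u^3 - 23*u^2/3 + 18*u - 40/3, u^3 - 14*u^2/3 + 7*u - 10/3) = u^2 - 11*u/3 + 10/3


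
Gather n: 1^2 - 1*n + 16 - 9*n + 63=80 - 10*n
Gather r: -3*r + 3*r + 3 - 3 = 0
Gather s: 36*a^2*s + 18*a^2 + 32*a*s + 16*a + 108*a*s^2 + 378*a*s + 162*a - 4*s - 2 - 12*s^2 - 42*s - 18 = 18*a^2 + 178*a + s^2*(108*a - 12) + s*(36*a^2 + 410*a - 46) - 20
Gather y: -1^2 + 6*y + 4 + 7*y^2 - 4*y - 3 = 7*y^2 + 2*y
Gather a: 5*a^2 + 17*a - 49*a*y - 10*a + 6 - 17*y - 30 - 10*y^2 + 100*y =5*a^2 + a*(7 - 49*y) - 10*y^2 + 83*y - 24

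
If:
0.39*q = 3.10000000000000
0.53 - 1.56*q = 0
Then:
No Solution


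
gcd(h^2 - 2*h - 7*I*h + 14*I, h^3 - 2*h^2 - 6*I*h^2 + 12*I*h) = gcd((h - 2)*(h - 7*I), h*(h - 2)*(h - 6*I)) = h - 2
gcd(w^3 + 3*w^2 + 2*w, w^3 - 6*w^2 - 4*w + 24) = w + 2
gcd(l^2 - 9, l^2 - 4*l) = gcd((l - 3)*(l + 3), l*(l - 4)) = 1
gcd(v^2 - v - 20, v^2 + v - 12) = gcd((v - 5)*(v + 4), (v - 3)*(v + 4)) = v + 4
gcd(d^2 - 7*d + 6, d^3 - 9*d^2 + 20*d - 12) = d^2 - 7*d + 6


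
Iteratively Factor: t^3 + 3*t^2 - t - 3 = (t + 1)*(t^2 + 2*t - 3) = (t + 1)*(t + 3)*(t - 1)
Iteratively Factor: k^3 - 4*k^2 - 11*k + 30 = (k - 5)*(k^2 + k - 6) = (k - 5)*(k + 3)*(k - 2)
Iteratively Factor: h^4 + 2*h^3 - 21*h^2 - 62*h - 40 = (h + 2)*(h^3 - 21*h - 20) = (h + 1)*(h + 2)*(h^2 - h - 20) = (h - 5)*(h + 1)*(h + 2)*(h + 4)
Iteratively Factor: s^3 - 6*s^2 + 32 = (s + 2)*(s^2 - 8*s + 16) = (s - 4)*(s + 2)*(s - 4)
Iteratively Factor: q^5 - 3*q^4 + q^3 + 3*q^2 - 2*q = (q - 1)*(q^4 - 2*q^3 - q^2 + 2*q) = (q - 1)*(q + 1)*(q^3 - 3*q^2 + 2*q) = (q - 1)^2*(q + 1)*(q^2 - 2*q) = q*(q - 1)^2*(q + 1)*(q - 2)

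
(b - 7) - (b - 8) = 1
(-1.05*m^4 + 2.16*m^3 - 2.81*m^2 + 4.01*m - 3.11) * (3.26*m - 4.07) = -3.423*m^5 + 11.3151*m^4 - 17.9518*m^3 + 24.5093*m^2 - 26.4593*m + 12.6577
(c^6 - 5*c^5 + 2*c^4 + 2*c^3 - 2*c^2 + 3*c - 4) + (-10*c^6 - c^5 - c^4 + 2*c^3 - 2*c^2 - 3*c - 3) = -9*c^6 - 6*c^5 + c^4 + 4*c^3 - 4*c^2 - 7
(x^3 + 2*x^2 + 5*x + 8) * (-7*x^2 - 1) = -7*x^5 - 14*x^4 - 36*x^3 - 58*x^2 - 5*x - 8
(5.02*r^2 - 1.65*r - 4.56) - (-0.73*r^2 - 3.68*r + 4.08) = 5.75*r^2 + 2.03*r - 8.64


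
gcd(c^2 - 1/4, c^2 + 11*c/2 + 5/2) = c + 1/2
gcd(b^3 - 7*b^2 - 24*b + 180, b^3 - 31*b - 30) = b^2 - b - 30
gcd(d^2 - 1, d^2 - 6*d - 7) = d + 1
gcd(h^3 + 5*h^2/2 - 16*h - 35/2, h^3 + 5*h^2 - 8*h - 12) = h + 1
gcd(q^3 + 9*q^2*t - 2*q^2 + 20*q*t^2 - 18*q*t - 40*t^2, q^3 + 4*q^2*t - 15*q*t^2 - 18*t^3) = 1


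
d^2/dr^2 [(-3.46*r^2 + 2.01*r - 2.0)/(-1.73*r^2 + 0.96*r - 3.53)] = (-0.538721999999993*r^3 - 90.864444*r^2 + 53.719614*r + 51.865252)/(5.177717*r^6 - 8.619552*r^5 + 36.477915*r^4 - 36.06048*r^3 + 74.431815*r^2 - 35.887392*r + 43.986977)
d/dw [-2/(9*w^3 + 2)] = 54*w^2/(9*w^3 + 2)^2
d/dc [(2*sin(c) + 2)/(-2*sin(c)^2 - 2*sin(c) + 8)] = (sin(c)^2 + 2*sin(c) + 5)*cos(c)/(sin(c)^2 + sin(c) - 4)^2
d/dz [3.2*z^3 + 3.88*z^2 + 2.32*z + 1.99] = 9.6*z^2 + 7.76*z + 2.32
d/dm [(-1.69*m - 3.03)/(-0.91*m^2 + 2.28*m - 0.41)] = (-1.5379*m^2 - 5.5146*m + 7.6013)/(0.8281*m^4 - 4.1496*m^3 + 5.9446*m^2 - 1.8696*m + 0.1681)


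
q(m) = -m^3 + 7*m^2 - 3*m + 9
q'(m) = -3*m^2 + 14*m - 3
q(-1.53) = 33.56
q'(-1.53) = -31.44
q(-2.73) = 89.71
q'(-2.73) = -63.58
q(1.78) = 20.20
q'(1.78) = 12.41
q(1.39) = 15.67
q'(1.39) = 10.66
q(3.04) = 36.48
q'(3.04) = 11.84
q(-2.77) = 92.27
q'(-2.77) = -64.80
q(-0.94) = 18.84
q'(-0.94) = -18.81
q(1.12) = 13.02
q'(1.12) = 8.92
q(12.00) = -747.00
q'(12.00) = -267.00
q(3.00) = 36.00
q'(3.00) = 12.00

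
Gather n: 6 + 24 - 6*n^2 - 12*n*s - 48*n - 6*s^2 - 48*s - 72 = -6*n^2 + n*(-12*s - 48) - 6*s^2 - 48*s - 42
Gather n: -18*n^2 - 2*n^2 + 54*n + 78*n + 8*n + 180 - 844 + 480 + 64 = -20*n^2 + 140*n - 120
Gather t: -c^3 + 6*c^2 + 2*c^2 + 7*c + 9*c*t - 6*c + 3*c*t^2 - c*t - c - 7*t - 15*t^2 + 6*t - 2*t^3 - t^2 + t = -c^3 + 8*c^2 + 8*c*t - 2*t^3 + t^2*(3*c - 16)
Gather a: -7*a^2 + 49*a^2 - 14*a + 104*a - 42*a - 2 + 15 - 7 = 42*a^2 + 48*a + 6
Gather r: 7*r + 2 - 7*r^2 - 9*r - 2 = -7*r^2 - 2*r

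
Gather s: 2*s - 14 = 2*s - 14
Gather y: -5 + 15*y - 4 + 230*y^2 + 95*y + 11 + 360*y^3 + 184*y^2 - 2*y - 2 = 360*y^3 + 414*y^2 + 108*y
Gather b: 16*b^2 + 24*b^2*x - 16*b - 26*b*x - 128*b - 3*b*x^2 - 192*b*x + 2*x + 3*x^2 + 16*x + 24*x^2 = b^2*(24*x + 16) + b*(-3*x^2 - 218*x - 144) + 27*x^2 + 18*x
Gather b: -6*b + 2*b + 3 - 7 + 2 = -4*b - 2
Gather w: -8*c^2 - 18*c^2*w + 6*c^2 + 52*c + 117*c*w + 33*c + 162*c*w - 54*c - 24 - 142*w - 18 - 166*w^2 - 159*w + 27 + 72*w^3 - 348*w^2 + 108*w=-2*c^2 + 31*c + 72*w^3 - 514*w^2 + w*(-18*c^2 + 279*c - 193) - 15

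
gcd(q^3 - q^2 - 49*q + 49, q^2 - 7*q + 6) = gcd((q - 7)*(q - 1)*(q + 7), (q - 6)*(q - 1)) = q - 1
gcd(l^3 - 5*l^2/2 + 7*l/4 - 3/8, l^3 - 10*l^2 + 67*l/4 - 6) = l^2 - 2*l + 3/4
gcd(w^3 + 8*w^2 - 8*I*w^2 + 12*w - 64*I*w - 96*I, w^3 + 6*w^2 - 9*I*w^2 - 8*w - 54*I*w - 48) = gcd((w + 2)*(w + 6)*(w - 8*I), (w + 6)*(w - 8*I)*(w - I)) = w^2 + w*(6 - 8*I) - 48*I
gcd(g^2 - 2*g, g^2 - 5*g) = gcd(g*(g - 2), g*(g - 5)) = g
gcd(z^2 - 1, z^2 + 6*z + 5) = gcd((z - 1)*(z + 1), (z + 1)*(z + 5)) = z + 1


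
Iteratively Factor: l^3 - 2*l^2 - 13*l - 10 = (l + 1)*(l^2 - 3*l - 10) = (l + 1)*(l + 2)*(l - 5)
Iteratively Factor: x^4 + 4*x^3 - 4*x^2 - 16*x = (x - 2)*(x^3 + 6*x^2 + 8*x) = (x - 2)*(x + 2)*(x^2 + 4*x) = (x - 2)*(x + 2)*(x + 4)*(x)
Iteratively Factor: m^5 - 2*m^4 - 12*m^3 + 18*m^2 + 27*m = (m - 3)*(m^4 + m^3 - 9*m^2 - 9*m) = (m - 3)^2*(m^3 + 4*m^2 + 3*m) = m*(m - 3)^2*(m^2 + 4*m + 3) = m*(m - 3)^2*(m + 3)*(m + 1)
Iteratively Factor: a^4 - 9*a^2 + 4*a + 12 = (a + 3)*(a^3 - 3*a^2 + 4) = (a - 2)*(a + 3)*(a^2 - a - 2) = (a - 2)^2*(a + 3)*(a + 1)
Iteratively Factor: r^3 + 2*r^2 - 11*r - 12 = (r + 1)*(r^2 + r - 12) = (r - 3)*(r + 1)*(r + 4)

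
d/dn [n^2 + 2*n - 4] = 2*n + 2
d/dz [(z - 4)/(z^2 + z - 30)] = (z^2 + z - (z - 4)*(2*z + 1) - 30)/(z^2 + z - 30)^2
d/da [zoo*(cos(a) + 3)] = zoo*sin(a)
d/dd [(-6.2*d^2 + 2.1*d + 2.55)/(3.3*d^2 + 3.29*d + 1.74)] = (-27.328*d^2 - 38.406*d - 4.7355)/(10.89*d^4 + 21.714*d^3 + 22.3081*d^2 + 11.4492*d + 3.0276)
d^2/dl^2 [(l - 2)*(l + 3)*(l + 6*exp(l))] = 6*l^2*exp(l) + 30*l*exp(l) + 6*l - 12*exp(l) + 2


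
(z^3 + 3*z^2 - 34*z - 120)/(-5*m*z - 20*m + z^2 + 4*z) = (z^2 - z - 30)/(-5*m + z)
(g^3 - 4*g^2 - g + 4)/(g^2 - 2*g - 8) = (g^2 - 1)/(g + 2)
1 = 1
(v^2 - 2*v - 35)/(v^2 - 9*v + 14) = (v + 5)/(v - 2)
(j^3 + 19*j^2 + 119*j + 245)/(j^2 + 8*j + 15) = (j^2 + 14*j + 49)/(j + 3)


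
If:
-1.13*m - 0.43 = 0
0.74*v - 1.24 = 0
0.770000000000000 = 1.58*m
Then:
No Solution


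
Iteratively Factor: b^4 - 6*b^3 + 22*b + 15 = (b + 1)*(b^3 - 7*b^2 + 7*b + 15) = (b - 3)*(b + 1)*(b^2 - 4*b - 5) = (b - 5)*(b - 3)*(b + 1)*(b + 1)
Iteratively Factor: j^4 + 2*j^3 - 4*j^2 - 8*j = (j)*(j^3 + 2*j^2 - 4*j - 8) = j*(j - 2)*(j^2 + 4*j + 4) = j*(j - 2)*(j + 2)*(j + 2)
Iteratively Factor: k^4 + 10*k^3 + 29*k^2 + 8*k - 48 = (k + 3)*(k^3 + 7*k^2 + 8*k - 16) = (k + 3)*(k + 4)*(k^2 + 3*k - 4) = (k + 3)*(k + 4)^2*(k - 1)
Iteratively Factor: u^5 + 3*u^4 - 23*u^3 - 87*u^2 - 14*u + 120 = (u + 4)*(u^4 - u^3 - 19*u^2 - 11*u + 30) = (u + 3)*(u + 4)*(u^3 - 4*u^2 - 7*u + 10) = (u - 1)*(u + 3)*(u + 4)*(u^2 - 3*u - 10) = (u - 5)*(u - 1)*(u + 3)*(u + 4)*(u + 2)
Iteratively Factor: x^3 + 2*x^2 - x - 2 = (x - 1)*(x^2 + 3*x + 2) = (x - 1)*(x + 1)*(x + 2)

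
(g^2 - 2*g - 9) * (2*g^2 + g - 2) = 2*g^4 - 3*g^3 - 22*g^2 - 5*g + 18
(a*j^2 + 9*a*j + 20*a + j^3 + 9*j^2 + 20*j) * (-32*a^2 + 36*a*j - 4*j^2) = -32*a^3*j^2 - 288*a^3*j - 640*a^3 + 4*a^2*j^3 + 36*a^2*j^2 + 80*a^2*j + 32*a*j^4 + 288*a*j^3 + 640*a*j^2 - 4*j^5 - 36*j^4 - 80*j^3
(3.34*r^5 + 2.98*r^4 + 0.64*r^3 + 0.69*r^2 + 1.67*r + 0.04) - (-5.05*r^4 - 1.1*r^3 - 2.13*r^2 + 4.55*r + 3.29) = 3.34*r^5 + 8.03*r^4 + 1.74*r^3 + 2.82*r^2 - 2.88*r - 3.25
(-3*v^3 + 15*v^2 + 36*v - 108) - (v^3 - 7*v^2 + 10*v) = -4*v^3 + 22*v^2 + 26*v - 108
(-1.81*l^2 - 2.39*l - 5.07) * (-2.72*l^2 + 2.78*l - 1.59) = 4.9232*l^4 + 1.469*l^3 + 10.0241*l^2 - 10.2945*l + 8.0613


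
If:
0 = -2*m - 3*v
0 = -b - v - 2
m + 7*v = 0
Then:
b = -2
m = 0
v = 0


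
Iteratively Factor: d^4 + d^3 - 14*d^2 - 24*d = (d - 4)*(d^3 + 5*d^2 + 6*d) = d*(d - 4)*(d^2 + 5*d + 6) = d*(d - 4)*(d + 2)*(d + 3)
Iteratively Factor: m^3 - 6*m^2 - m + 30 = (m - 3)*(m^2 - 3*m - 10) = (m - 3)*(m + 2)*(m - 5)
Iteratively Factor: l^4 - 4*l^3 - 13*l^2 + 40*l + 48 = (l - 4)*(l^3 - 13*l - 12) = (l - 4)*(l + 1)*(l^2 - l - 12) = (l - 4)*(l + 1)*(l + 3)*(l - 4)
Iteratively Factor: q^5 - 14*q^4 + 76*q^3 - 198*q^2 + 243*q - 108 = (q - 1)*(q^4 - 13*q^3 + 63*q^2 - 135*q + 108) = (q - 3)*(q - 1)*(q^3 - 10*q^2 + 33*q - 36) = (q - 3)^2*(q - 1)*(q^2 - 7*q + 12) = (q - 3)^3*(q - 1)*(q - 4)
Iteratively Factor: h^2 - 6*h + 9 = (h - 3)*(h - 3)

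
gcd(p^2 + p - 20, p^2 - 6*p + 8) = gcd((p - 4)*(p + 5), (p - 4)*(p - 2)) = p - 4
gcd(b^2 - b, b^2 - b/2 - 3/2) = 1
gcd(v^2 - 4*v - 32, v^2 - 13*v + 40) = v - 8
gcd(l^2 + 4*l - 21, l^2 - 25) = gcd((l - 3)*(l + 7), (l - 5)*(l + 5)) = 1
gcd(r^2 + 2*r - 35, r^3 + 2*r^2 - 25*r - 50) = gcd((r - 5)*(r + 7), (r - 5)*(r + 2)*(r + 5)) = r - 5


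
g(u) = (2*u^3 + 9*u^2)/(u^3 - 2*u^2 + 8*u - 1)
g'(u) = (6*u^2 + 18*u)/(u^3 - 2*u^2 + 8*u - 1) + (2*u^3 + 9*u^2)*(-3*u^2 + 4*u - 8)/(u^3 - 2*u^2 + 8*u - 1)^2 = u*(-13*u^3 + 32*u^2 + 66*u - 18)/(u^6 - 4*u^5 + 20*u^4 - 34*u^3 + 68*u^2 - 16*u + 1)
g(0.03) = -0.01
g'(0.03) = -0.83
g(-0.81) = -0.52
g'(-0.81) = 0.41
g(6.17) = 3.92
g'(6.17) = -0.21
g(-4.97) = 0.11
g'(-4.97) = -0.22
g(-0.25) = -0.17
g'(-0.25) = 0.82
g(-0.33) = -0.23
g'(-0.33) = 0.78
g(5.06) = 4.15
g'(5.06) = -0.20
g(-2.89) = -0.41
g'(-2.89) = -0.25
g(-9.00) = 0.76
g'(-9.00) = -0.11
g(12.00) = 3.10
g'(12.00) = -0.09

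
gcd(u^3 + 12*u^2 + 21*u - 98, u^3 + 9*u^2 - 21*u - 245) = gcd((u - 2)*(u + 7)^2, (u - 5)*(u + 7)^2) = u^2 + 14*u + 49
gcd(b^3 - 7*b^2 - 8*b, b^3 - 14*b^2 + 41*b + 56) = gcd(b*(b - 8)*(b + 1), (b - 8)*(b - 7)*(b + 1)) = b^2 - 7*b - 8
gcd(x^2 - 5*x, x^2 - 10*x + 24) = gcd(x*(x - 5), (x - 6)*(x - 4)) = 1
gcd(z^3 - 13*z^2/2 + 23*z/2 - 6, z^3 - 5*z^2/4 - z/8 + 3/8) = z - 1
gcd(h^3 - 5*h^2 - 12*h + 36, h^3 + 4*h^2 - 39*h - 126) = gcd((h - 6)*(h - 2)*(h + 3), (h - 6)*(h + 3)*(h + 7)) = h^2 - 3*h - 18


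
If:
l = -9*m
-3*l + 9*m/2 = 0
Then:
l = 0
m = 0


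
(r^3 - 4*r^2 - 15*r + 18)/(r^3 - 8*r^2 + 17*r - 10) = (r^2 - 3*r - 18)/(r^2 - 7*r + 10)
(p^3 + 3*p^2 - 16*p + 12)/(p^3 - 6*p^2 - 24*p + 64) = (p^2 + 5*p - 6)/(p^2 - 4*p - 32)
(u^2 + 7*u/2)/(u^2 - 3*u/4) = 2*(2*u + 7)/(4*u - 3)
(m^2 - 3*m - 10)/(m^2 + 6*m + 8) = (m - 5)/(m + 4)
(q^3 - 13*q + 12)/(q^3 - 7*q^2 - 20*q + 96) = (q - 1)/(q - 8)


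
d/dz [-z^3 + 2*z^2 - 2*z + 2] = -3*z^2 + 4*z - 2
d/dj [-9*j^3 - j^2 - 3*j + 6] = -27*j^2 - 2*j - 3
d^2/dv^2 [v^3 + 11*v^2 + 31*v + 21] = 6*v + 22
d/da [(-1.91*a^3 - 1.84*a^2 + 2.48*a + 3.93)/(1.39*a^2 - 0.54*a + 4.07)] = (-2.6549*a^4 + 2.0628*a^3 - 25.7747*a^2 - 25.903*a + 12.2158)/(1.9321*a^4 - 1.5012*a^3 + 11.6062*a^2 - 4.3956*a + 16.5649)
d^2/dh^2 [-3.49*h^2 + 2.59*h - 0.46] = -6.98000000000000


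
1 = 1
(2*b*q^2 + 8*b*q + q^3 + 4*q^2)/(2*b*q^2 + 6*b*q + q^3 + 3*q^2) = (q + 4)/(q + 3)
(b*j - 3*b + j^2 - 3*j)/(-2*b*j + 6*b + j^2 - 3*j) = (-b - j)/(2*b - j)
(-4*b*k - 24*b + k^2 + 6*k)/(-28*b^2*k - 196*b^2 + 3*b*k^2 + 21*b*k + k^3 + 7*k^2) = (k + 6)/(7*b*k + 49*b + k^2 + 7*k)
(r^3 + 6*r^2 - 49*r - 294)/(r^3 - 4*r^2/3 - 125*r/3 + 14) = 3*(r + 7)/(3*r - 1)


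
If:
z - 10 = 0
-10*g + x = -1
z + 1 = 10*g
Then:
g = 11/10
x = 10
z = 10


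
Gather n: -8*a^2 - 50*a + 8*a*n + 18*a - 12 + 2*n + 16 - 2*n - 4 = -8*a^2 + 8*a*n - 32*a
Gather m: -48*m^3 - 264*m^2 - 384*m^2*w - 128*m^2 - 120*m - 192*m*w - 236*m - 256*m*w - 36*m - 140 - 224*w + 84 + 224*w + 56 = -48*m^3 + m^2*(-384*w - 392) + m*(-448*w - 392)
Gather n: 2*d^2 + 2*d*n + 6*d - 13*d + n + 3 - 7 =2*d^2 - 7*d + n*(2*d + 1) - 4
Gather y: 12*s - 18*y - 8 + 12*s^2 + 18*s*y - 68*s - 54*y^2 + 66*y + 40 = 12*s^2 - 56*s - 54*y^2 + y*(18*s + 48) + 32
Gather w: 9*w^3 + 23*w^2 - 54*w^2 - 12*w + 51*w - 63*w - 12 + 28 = 9*w^3 - 31*w^2 - 24*w + 16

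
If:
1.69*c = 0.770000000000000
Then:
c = 0.46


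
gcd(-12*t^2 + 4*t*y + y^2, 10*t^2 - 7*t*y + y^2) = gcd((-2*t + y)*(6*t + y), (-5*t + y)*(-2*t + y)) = -2*t + y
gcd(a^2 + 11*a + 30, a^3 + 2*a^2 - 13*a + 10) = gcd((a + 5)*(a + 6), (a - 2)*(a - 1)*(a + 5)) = a + 5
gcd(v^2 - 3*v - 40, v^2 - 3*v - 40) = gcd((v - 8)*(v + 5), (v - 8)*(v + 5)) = v^2 - 3*v - 40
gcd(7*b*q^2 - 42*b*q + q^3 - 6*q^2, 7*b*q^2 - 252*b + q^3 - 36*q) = 7*b*q - 42*b + q^2 - 6*q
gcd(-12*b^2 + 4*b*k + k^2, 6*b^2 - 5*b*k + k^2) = 2*b - k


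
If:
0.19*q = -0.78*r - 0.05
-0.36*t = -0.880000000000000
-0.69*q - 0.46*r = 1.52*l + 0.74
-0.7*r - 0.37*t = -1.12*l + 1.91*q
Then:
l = -0.22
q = -0.64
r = 0.09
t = 2.44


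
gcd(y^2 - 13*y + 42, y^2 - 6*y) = y - 6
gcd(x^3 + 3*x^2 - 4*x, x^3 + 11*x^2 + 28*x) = x^2 + 4*x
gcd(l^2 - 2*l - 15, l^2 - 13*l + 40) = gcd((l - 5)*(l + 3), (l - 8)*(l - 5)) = l - 5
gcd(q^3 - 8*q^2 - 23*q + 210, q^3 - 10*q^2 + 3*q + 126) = q^2 - 13*q + 42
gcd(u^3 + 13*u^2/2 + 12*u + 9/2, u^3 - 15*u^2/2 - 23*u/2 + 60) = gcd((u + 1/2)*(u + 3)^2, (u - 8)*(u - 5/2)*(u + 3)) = u + 3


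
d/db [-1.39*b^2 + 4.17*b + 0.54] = 4.17 - 2.78*b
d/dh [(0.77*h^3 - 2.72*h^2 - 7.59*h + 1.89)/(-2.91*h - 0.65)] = (-4.4814*h^3 + 6.4137*h^2 + 3.536*h + 10.4334)/(8.4681*h^2 + 3.783*h + 0.4225)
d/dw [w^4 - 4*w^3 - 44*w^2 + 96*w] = 4*w^3 - 12*w^2 - 88*w + 96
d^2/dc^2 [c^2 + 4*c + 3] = 2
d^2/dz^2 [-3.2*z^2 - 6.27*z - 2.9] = -6.40000000000000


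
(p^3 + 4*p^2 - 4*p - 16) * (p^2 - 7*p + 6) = p^5 - 3*p^4 - 26*p^3 + 36*p^2 + 88*p - 96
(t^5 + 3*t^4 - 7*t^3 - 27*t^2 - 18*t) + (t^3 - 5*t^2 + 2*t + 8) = t^5 + 3*t^4 - 6*t^3 - 32*t^2 - 16*t + 8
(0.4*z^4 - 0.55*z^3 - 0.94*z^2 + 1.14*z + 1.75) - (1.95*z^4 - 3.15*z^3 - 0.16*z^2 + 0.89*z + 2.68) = -1.55*z^4 + 2.6*z^3 - 0.78*z^2 + 0.25*z - 0.93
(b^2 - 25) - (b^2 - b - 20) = b - 5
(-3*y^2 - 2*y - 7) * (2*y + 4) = -6*y^3 - 16*y^2 - 22*y - 28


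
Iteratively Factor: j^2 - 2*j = (j)*(j - 2)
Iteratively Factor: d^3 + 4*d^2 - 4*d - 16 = (d - 2)*(d^2 + 6*d + 8) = (d - 2)*(d + 2)*(d + 4)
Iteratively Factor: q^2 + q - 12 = (q - 3)*(q + 4)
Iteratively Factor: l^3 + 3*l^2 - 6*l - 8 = (l + 4)*(l^2 - l - 2) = (l - 2)*(l + 4)*(l + 1)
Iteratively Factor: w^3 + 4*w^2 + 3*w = (w + 1)*(w^2 + 3*w) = (w + 1)*(w + 3)*(w)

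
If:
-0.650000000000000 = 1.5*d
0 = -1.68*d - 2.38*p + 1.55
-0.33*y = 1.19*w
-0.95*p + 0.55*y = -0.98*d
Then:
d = -0.43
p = 0.96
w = -0.67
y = 2.43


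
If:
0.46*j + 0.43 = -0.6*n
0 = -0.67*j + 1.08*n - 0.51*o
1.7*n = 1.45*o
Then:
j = -0.33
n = -0.46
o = -0.54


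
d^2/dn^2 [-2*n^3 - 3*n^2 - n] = -12*n - 6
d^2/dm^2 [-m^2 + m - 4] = -2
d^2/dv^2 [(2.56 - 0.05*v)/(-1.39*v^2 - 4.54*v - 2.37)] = ((6.6628 - 0.417*v)*(1.39*v^2 + 4.54*v + 2.37) + (0.05*v - 2.56)*(2.78*v + 4.54)*(5.56*v + 9.08))/(1.39*v^2 + 4.54*v + 2.37)^3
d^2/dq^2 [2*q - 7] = 0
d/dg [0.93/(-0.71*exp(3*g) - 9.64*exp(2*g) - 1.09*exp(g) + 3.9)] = (1.9809*exp(2*g) + 17.9304*exp(g) + 1.0137)*exp(g)/(0.71*exp(3*g) + 9.64*exp(2*g) + 1.09*exp(g) - 3.9)^2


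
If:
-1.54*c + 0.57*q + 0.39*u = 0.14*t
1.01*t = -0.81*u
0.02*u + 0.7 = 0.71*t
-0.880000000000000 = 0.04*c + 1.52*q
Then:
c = -0.60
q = -0.56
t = 0.95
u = -1.19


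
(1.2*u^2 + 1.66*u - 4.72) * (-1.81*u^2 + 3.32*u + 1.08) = -2.172*u^4 + 0.9794*u^3 + 15.3504*u^2 - 13.8776*u - 5.0976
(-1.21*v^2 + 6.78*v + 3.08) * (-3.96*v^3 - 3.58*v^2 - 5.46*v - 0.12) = 4.7916*v^5 - 22.517*v^4 - 29.8626*v^3 - 47.9*v^2 - 17.6304*v - 0.3696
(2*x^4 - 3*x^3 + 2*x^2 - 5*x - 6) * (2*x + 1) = 4*x^5 - 4*x^4 + x^3 - 8*x^2 - 17*x - 6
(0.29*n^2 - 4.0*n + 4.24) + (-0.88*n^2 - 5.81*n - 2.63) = -0.59*n^2 - 9.81*n + 1.61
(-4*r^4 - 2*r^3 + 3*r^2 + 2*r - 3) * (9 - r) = 4*r^5 - 34*r^4 - 21*r^3 + 25*r^2 + 21*r - 27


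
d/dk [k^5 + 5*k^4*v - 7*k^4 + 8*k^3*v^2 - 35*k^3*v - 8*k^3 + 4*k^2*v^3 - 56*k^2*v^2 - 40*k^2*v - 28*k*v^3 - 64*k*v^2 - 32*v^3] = 5*k^4 + 20*k^3*v - 28*k^3 + 24*k^2*v^2 - 105*k^2*v - 24*k^2 + 8*k*v^3 - 112*k*v^2 - 80*k*v - 28*v^3 - 64*v^2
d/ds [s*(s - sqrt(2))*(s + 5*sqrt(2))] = 3*s^2 + 8*sqrt(2)*s - 10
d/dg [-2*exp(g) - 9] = -2*exp(g)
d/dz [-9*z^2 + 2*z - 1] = 2 - 18*z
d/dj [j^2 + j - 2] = 2*j + 1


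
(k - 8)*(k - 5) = k^2 - 13*k + 40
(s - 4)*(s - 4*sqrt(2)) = s^2 - 4*sqrt(2)*s - 4*s + 16*sqrt(2)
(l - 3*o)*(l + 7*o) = l^2 + 4*l*o - 21*o^2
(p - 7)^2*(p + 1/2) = p^3 - 27*p^2/2 + 42*p + 49/2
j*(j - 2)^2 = j^3 - 4*j^2 + 4*j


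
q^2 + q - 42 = (q - 6)*(q + 7)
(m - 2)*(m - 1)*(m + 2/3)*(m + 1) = m^4 - 4*m^3/3 - 7*m^2/3 + 4*m/3 + 4/3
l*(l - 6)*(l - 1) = l^3 - 7*l^2 + 6*l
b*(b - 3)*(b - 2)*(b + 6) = b^4 + b^3 - 24*b^2 + 36*b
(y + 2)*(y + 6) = y^2 + 8*y + 12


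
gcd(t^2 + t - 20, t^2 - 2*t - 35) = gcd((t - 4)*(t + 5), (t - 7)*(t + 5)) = t + 5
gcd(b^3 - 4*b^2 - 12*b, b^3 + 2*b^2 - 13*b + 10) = 1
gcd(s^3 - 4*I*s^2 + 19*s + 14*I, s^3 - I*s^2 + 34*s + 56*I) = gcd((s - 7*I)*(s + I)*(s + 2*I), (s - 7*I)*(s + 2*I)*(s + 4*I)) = s^2 - 5*I*s + 14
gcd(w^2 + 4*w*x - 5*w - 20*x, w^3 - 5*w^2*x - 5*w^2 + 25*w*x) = w - 5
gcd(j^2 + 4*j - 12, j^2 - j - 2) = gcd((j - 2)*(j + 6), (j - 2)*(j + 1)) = j - 2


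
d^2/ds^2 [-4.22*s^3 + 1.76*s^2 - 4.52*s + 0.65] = 3.52 - 25.32*s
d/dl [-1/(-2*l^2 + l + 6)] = (1 - 4*l)/(-2*l^2 + l + 6)^2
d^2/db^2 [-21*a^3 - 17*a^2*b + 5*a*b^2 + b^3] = 10*a + 6*b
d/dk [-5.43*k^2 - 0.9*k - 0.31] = -10.86*k - 0.9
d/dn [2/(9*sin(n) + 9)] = -2*cos(n)/(9*(sin(n) + 1)^2)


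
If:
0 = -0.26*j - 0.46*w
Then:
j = -1.76923076923077*w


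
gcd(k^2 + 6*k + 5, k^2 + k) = k + 1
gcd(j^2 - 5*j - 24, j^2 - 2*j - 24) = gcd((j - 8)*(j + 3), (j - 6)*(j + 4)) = 1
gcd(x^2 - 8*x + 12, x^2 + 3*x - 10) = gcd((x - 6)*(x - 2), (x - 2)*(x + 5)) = x - 2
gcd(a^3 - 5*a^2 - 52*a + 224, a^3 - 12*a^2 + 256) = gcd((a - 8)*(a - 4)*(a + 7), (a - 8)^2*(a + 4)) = a - 8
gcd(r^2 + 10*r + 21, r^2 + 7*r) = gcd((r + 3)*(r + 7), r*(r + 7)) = r + 7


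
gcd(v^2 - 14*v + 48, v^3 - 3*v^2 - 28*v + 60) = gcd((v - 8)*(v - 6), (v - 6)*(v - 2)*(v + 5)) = v - 6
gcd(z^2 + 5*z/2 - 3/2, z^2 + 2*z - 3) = z + 3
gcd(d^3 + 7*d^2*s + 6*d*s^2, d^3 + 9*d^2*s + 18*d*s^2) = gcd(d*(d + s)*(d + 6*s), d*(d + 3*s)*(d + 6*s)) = d^2 + 6*d*s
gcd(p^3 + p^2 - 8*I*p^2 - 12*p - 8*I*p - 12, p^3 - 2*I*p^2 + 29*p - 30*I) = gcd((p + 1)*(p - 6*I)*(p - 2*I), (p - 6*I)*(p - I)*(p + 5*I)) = p - 6*I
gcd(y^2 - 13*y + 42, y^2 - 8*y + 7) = y - 7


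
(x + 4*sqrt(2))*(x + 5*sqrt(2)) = x^2 + 9*sqrt(2)*x + 40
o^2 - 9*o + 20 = (o - 5)*(o - 4)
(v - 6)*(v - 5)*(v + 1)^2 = v^4 - 9*v^3 + 9*v^2 + 49*v + 30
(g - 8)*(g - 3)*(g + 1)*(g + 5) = g^4 - 5*g^3 - 37*g^2 + 89*g + 120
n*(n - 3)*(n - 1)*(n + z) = n^4 + n^3*z - 4*n^3 - 4*n^2*z + 3*n^2 + 3*n*z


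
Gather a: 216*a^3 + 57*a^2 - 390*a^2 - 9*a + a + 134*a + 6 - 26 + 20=216*a^3 - 333*a^2 + 126*a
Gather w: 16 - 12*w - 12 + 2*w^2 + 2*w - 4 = 2*w^2 - 10*w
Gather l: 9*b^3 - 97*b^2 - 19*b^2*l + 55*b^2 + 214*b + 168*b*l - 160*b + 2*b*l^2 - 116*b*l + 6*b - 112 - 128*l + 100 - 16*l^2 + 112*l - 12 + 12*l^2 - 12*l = 9*b^3 - 42*b^2 + 60*b + l^2*(2*b - 4) + l*(-19*b^2 + 52*b - 28) - 24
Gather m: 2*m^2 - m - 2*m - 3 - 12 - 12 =2*m^2 - 3*m - 27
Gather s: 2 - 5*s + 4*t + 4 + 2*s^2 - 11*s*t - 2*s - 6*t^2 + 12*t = 2*s^2 + s*(-11*t - 7) - 6*t^2 + 16*t + 6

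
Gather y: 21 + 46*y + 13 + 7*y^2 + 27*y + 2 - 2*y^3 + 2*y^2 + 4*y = -2*y^3 + 9*y^2 + 77*y + 36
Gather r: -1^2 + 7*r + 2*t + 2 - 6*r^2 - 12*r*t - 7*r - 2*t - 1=-6*r^2 - 12*r*t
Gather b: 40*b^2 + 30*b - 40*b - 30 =40*b^2 - 10*b - 30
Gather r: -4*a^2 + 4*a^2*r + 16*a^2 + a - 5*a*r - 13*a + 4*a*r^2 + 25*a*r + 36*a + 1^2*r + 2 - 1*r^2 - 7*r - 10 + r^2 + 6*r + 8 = 12*a^2 + 4*a*r^2 + 24*a + r*(4*a^2 + 20*a)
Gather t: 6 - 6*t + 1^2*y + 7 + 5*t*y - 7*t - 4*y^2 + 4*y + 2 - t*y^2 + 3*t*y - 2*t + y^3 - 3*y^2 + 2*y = t*(-y^2 + 8*y - 15) + y^3 - 7*y^2 + 7*y + 15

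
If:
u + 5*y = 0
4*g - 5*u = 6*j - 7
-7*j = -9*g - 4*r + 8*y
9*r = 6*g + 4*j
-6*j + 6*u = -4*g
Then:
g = 3423/12155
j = 10017/12155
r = 518/935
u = 7/11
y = -7/55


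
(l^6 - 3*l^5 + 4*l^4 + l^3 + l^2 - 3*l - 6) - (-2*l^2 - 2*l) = l^6 - 3*l^5 + 4*l^4 + l^3 + 3*l^2 - l - 6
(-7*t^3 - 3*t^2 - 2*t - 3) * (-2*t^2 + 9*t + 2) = 14*t^5 - 57*t^4 - 37*t^3 - 18*t^2 - 31*t - 6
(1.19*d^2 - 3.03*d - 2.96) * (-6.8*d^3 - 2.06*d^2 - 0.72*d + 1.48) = -8.092*d^5 + 18.1526*d^4 + 25.513*d^3 + 10.0404*d^2 - 2.3532*d - 4.3808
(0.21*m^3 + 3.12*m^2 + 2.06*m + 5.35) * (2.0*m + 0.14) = 0.42*m^4 + 6.2694*m^3 + 4.5568*m^2 + 10.9884*m + 0.749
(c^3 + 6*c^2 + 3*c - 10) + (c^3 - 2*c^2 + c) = 2*c^3 + 4*c^2 + 4*c - 10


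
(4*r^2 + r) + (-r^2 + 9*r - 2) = 3*r^2 + 10*r - 2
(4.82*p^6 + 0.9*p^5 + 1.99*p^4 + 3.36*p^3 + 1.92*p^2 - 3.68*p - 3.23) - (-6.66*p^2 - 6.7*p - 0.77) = 4.82*p^6 + 0.9*p^5 + 1.99*p^4 + 3.36*p^3 + 8.58*p^2 + 3.02*p - 2.46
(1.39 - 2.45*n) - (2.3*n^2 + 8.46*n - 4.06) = -2.3*n^2 - 10.91*n + 5.45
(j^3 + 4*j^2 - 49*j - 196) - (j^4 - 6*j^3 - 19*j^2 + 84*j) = -j^4 + 7*j^3 + 23*j^2 - 133*j - 196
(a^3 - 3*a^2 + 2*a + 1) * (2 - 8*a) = -8*a^4 + 26*a^3 - 22*a^2 - 4*a + 2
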